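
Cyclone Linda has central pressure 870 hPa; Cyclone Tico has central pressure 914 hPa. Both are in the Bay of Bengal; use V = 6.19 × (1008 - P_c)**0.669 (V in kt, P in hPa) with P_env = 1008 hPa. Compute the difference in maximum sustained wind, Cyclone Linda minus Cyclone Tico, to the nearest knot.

38 kt

Cyclone Linda: ΔP = 138; V ≈ 6.19 × 138^0.669 ≈ 167.21 kt.
Cyclone Tico: ΔP = 94; V ≈ 6.19 × 94^0.669 ≈ 129.33 kt.
Difference ≈ 167.21 − 129.33 = 37.88 → 38 kt.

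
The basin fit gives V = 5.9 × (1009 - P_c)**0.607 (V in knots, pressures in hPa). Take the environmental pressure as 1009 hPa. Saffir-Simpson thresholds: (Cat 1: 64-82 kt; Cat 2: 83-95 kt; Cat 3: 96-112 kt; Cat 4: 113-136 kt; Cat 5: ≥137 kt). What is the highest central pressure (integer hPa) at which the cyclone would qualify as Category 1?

958 hPa

Category 1 begins at V = 64 kt.
Required ΔP = (64/5.9)^(1/0.607) = 10.847^1.647 ≈ 50.77 hPa.
P_c ≤ 1009 − 50.77 = 958.23, so the highest integer P_c is 958 hPa.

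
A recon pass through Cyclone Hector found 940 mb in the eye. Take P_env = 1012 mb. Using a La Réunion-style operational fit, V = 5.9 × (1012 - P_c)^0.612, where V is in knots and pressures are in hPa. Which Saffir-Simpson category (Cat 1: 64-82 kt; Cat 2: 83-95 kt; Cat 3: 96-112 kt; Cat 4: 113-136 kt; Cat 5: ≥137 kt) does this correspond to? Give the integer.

ΔP = 1012 − 940 = 72 mb.
V ≈ 5.9 × 72^0.612 = 5.9 × 13.70 ≈ 81 kt.
81 kt falls in the Category 1 band.

1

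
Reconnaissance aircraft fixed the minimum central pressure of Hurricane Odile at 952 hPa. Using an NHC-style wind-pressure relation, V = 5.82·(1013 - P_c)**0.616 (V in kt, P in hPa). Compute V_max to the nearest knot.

73 kt

ΔP = 1013 − 952 = 61 hPa.
61^0.616 ≈ 12.582.
V ≈ 5.82 × 12.582 ≈ 73.2 kt.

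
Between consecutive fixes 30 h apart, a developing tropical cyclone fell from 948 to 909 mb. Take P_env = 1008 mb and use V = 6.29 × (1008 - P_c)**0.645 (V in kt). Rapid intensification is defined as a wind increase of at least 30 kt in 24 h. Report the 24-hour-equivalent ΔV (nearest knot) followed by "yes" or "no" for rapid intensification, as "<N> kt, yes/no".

27 kt, no

V₁: ΔP = 60, V ≈ 6.29 × 60^0.645 ≈ 88.22 kt.
V₂: ΔP = 99, V ≈ 6.29 × 99^0.645 ≈ 121.85 kt.
ΔV over 30 h = 33.63 kt → 24 h equivalent = 33.63 × 24/30 ≈ 26.90 kt.
27 kt < 30 kt ⇒ not rapid intensification.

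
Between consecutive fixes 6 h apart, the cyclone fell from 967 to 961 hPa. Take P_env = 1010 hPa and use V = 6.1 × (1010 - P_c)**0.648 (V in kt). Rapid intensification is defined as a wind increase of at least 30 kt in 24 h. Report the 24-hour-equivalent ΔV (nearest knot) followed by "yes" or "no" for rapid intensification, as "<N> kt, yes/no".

25 kt, no

V₁: ΔP = 43, V ≈ 6.1 × 43^0.648 ≈ 69.79 kt.
V₂: ΔP = 49, V ≈ 6.1 × 49^0.648 ≈ 75.96 kt.
ΔV over 6 h = 6.17 kt → 24 h equivalent = 6.17 × 24/6 ≈ 24.68 kt.
25 kt < 30 kt ⇒ not rapid intensification.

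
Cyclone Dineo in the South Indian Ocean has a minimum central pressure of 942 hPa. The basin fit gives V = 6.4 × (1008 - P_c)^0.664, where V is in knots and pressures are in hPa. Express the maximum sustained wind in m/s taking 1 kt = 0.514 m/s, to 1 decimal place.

ΔP = 1008 − 942 = 66 hPa.
V ≈ 6.4 × 66^0.664 = 6.4 × 16.150 ≈ 103.361 kt.
103.361 × 0.514 ≈ 53.13 m/s → 53.1 m/s.

53.1 m/s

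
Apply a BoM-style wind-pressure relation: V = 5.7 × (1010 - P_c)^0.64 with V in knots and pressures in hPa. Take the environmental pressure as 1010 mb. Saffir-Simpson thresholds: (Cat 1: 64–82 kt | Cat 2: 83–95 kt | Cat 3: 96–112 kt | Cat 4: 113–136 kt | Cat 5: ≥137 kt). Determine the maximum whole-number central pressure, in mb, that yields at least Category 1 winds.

966 mb

Category 1 begins at V = 64 kt.
Required ΔP = (64/5.7)^(1/0.64) = 11.228^1.562 ≈ 43.76 mb.
P_c ≤ 1010 − 43.76 = 966.24, so the highest integer P_c is 966 mb.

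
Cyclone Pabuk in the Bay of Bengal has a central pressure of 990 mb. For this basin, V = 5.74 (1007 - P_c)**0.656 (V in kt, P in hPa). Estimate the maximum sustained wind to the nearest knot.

ΔP = 1007 − 990 = 17 mb.
17^0.656 ≈ 6.415.
V ≈ 5.74 × 6.415 ≈ 36.8 kt.

37 kt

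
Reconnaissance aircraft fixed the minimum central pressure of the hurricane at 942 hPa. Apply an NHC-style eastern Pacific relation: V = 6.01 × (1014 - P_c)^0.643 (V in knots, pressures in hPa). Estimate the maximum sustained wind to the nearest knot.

94 kt

ΔP = 1014 − 942 = 72 hPa.
72^0.643 ≈ 15.641.
V ≈ 6.01 × 15.641 ≈ 94.0 kt.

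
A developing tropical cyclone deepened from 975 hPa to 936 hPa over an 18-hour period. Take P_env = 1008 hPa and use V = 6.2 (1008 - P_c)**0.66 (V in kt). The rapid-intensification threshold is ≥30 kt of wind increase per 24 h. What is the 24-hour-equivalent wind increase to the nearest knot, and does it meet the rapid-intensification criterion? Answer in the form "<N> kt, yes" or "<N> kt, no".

56 kt, yes

V₁: ΔP = 33, V ≈ 6.2 × 33^0.66 ≈ 62.32 kt.
V₂: ΔP = 72, V ≈ 6.2 × 72^0.66 ≈ 104.29 kt.
ΔV over 18 h = 41.97 kt → 24 h equivalent = 41.97 × 24/18 ≈ 55.96 kt.
56 kt ≥ 30 kt ⇒ rapid intensification.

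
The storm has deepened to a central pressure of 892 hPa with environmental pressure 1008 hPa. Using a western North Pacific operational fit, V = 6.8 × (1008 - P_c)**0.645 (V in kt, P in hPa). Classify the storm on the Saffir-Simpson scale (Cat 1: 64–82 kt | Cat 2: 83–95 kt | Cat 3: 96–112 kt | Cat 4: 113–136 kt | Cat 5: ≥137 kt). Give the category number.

5

ΔP = 1008 − 892 = 116 hPa.
V ≈ 6.8 × 116^0.645 = 6.8 × 21.46 ≈ 146 kt.
146 kt falls in the Category 5 band.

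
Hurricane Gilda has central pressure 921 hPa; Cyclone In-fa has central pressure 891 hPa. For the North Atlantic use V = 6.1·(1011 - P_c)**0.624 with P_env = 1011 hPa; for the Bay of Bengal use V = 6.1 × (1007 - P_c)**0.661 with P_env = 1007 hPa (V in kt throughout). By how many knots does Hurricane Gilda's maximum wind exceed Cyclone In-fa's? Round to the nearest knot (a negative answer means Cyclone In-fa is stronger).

-40 kt

Hurricane Gilda: ΔP = 90; V ≈ 6.1 × 90^0.624 ≈ 101.11 kt.
Cyclone In-fa: ΔP = 116; V ≈ 6.1 × 116^0.661 ≈ 141.23 kt.
Difference ≈ 101.11 − 141.23 = -40.12 → -40 kt.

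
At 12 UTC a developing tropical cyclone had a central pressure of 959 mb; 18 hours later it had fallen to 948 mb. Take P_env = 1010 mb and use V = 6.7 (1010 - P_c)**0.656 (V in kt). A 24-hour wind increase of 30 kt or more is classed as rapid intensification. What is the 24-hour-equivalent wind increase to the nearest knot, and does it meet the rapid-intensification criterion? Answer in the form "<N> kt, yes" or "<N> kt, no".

V₁: ΔP = 51, V ≈ 6.7 × 51^0.656 ≈ 88.36 kt.
V₂: ΔP = 62, V ≈ 6.7 × 62^0.656 ≈ 100.43 kt.
ΔV over 18 h = 12.07 kt → 24 h equivalent = 12.07 × 24/18 ≈ 16.09 kt.
16 kt < 30 kt ⇒ not rapid intensification.

16 kt, no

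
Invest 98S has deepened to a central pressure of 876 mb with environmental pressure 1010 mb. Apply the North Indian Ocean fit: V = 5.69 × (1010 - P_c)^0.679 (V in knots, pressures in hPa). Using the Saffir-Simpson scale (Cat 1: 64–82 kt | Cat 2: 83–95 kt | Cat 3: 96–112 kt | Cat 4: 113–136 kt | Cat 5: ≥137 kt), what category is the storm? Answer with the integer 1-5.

5

ΔP = 1010 − 876 = 134 mb.
V ≈ 5.69 × 134^0.679 = 5.69 × 27.82 ≈ 158 kt.
158 kt falls in the Category 5 band.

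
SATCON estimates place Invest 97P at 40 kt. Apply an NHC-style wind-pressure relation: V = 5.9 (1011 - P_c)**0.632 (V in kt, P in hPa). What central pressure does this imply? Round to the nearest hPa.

990 hPa

ΔP = (V / 5.9)^(1/0.632) = (40/5.9)^1.582.
40/5.9 = 6.780; 6.780^1.582 ≈ 20.66 hPa.
P_c = 1011 − 20.66 = 990.34 ≈ 990 hPa.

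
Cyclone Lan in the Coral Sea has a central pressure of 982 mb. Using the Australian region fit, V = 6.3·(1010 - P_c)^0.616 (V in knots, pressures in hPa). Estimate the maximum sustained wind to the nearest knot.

49 kt

ΔP = 1010 − 982 = 28 mb.
28^0.616 ≈ 7.788.
V ≈ 6.3 × 7.788 ≈ 49.1 kt.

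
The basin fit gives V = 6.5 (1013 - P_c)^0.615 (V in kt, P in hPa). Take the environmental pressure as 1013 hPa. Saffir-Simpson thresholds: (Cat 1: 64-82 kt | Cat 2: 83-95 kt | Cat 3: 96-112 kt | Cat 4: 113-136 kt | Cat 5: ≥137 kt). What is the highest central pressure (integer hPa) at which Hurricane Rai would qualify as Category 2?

950 hPa

Category 2 begins at V = 83 kt.
Required ΔP = (83/6.5)^(1/0.615) = 12.769^1.626 ≈ 62.90 hPa.
P_c ≤ 1013 − 62.90 = 950.10, so the highest integer P_c is 950 hPa.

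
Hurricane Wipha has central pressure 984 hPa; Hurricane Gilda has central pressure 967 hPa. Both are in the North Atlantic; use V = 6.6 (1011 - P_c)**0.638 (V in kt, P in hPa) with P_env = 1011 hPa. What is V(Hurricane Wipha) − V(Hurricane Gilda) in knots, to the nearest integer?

Hurricane Wipha: ΔP = 27; V ≈ 6.6 × 27^0.638 ≈ 54.04 kt.
Hurricane Gilda: ΔP = 44; V ≈ 6.6 × 44^0.638 ≈ 73.80 kt.
Difference ≈ 54.04 − 73.80 = -19.76 → -20 kt.

-20 kt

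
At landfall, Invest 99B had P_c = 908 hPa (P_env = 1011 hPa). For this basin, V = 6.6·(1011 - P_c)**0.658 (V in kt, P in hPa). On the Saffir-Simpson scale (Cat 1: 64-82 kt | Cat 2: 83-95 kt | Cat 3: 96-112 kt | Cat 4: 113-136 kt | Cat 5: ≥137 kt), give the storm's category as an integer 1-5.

ΔP = 1011 − 908 = 103 hPa.
V ≈ 6.6 × 103^0.658 = 6.6 × 21.11 ≈ 139 kt.
139 kt falls in the Category 5 band.

5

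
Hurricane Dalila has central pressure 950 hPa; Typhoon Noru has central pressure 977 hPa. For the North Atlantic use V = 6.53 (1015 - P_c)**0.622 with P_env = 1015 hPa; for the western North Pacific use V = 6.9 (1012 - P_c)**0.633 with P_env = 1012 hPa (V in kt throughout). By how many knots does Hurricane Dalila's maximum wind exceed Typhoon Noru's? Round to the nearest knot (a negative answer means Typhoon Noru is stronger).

Hurricane Dalila: ΔP = 65; V ≈ 6.53 × 65^0.622 ≈ 87.61 kt.
Typhoon Noru: ΔP = 35; V ≈ 6.9 × 35^0.633 ≈ 65.50 kt.
Difference ≈ 87.61 − 65.50 = 22.11 → 22 kt.

22 kt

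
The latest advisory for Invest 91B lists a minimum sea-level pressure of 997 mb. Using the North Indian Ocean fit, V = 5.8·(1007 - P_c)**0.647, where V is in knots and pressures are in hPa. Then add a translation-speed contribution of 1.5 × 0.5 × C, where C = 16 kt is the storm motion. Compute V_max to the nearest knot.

ΔP = 1007 − 997 = 10 mb.
10^0.647 ≈ 4.436.
V ≈ 5.8 × 4.436 ≈ 25.7 kt.
Translation term: 1.5 × 0.5 × 16 = 12 kt.
Corrected V ≈ 37.7 kt → 38 kt.

38 kt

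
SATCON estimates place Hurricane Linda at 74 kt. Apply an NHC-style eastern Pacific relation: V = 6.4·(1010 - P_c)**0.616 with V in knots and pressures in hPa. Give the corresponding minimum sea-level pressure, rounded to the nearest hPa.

ΔP = (V / 6.4)^(1/0.616) = (74/6.4)^1.623.
74/6.4 = 11.562; 11.562^1.623 ≈ 53.18 hPa.
P_c = 1010 − 53.18 = 956.82 ≈ 957 hPa.

957 hPa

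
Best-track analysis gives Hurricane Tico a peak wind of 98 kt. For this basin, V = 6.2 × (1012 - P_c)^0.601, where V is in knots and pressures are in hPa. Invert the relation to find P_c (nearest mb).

913 mb

ΔP = (V / 6.2)^(1/0.601) = (98/6.2)^1.664.
98/6.2 = 15.806; 15.806^1.664 ≈ 98.79 mb.
P_c = 1012 − 98.79 = 913.21 ≈ 913 mb.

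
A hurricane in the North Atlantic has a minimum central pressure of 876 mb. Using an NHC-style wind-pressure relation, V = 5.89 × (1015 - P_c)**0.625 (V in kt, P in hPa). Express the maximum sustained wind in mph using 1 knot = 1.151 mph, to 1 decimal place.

ΔP = 1015 − 876 = 139 mb.
V ≈ 5.89 × 139^0.625 = 5.89 × 21.847 ≈ 128.677 kt.
128.677 × 1.151 ≈ 148.11 mph → 148.1 mph.

148.1 mph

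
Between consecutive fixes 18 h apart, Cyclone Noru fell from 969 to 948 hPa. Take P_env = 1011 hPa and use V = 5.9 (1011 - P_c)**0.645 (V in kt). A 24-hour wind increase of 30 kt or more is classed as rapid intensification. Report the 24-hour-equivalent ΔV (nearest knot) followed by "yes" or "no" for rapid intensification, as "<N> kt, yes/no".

26 kt, no

V₁: ΔP = 42, V ≈ 5.9 × 42^0.645 ≈ 65.74 kt.
V₂: ΔP = 63, V ≈ 5.9 × 63^0.645 ≈ 85.39 kt.
ΔV over 18 h = 19.65 kt → 24 h equivalent = 19.65 × 24/18 ≈ 26.20 kt.
26 kt < 30 kt ⇒ not rapid intensification.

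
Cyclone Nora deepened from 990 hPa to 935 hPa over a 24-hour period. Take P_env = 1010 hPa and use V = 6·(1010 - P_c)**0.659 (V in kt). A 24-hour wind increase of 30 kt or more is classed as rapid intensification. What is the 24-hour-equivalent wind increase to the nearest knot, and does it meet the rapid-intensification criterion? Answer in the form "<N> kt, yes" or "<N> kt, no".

60 kt, yes

V₁: ΔP = 20, V ≈ 6 × 20^0.659 ≈ 43.20 kt.
V₂: ΔP = 75, V ≈ 6 × 75^0.659 ≈ 103.23 kt.
ΔV over 24 h = 60.03 kt → 24 h equivalent = 60.03 × 24/24 ≈ 60.03 kt.
60 kt ≥ 30 kt ⇒ rapid intensification.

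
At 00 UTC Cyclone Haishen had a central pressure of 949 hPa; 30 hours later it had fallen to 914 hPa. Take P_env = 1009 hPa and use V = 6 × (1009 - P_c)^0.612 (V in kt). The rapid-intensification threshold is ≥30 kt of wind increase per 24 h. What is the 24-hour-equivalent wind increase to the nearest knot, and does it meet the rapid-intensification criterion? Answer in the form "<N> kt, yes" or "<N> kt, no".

V₁: ΔP = 60, V ≈ 6 × 60^0.612 ≈ 73.52 kt.
V₂: ΔP = 95, V ≈ 6 × 95^0.612 ≈ 97.39 kt.
ΔV over 30 h = 23.87 kt → 24 h equivalent = 23.87 × 24/30 ≈ 19.10 kt.
19 kt < 30 kt ⇒ not rapid intensification.

19 kt, no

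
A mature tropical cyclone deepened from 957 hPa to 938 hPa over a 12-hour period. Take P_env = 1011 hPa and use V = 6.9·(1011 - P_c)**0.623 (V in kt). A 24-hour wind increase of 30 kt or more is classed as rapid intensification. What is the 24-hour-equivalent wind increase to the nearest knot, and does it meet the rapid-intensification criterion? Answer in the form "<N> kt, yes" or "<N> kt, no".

V₁: ΔP = 54, V ≈ 6.9 × 54^0.623 ≈ 82.82 kt.
V₂: ΔP = 73, V ≈ 6.9 × 73^0.623 ≈ 99.93 kt.
ΔV over 12 h = 17.11 kt → 24 h equivalent = 17.11 × 24/12 ≈ 34.22 kt.
34 kt ≥ 30 kt ⇒ rapid intensification.

34 kt, yes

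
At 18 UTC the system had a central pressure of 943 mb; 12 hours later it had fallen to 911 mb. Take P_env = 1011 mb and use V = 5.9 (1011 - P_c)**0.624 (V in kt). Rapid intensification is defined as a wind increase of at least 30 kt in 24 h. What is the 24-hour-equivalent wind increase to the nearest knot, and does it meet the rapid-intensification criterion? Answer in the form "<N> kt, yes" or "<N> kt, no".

45 kt, yes

V₁: ΔP = 68, V ≈ 5.9 × 68^0.624 ≈ 82.10 kt.
V₂: ΔP = 100, V ≈ 5.9 × 100^0.624 ≈ 104.44 kt.
ΔV over 12 h = 22.34 kt → 24 h equivalent = 22.34 × 24/12 ≈ 44.68 kt.
45 kt ≥ 30 kt ⇒ rapid intensification.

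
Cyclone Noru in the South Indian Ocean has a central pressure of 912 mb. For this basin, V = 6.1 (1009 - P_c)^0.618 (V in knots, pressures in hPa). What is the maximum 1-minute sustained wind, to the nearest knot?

ΔP = 1009 − 912 = 97 mb.
97^0.618 ≈ 16.898.
V ≈ 6.1 × 16.898 ≈ 103.1 kt.

103 kt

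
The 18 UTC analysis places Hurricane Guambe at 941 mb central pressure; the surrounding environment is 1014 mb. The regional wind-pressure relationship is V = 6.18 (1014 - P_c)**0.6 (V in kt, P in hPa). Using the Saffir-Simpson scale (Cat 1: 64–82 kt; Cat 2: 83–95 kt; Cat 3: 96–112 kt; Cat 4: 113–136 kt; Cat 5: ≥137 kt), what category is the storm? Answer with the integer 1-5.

1

ΔP = 1014 − 941 = 73 mb.
V ≈ 6.18 × 73^0.6 = 6.18 × 13.12 ≈ 81 kt.
81 kt falls in the Category 1 band.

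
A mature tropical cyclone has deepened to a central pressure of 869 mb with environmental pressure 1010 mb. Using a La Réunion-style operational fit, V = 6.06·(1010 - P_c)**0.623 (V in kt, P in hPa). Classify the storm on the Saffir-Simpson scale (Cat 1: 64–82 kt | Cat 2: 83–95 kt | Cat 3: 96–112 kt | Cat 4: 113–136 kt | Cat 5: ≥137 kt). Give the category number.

ΔP = 1010 − 869 = 141 mb.
V ≈ 6.06 × 141^0.623 = 6.06 × 21.83 ≈ 132 kt.
132 kt falls in the Category 4 band.

4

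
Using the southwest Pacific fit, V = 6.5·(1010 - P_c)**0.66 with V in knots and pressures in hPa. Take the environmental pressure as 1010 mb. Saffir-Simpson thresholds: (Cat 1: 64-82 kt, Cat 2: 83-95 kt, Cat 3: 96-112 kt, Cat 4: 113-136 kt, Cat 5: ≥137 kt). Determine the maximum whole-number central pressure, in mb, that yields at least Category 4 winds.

934 mb

Category 4 begins at V = 113 kt.
Required ΔP = (113/6.5)^(1/0.66) = 17.385^1.515 ≈ 75.69 mb.
P_c ≤ 1010 − 75.69 = 934.31, so the highest integer P_c is 934 mb.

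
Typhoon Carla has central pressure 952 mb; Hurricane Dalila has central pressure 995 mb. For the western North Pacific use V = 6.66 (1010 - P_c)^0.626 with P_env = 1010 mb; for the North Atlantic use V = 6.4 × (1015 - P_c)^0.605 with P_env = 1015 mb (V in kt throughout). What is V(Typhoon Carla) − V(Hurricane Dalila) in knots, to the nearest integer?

Typhoon Carla: ΔP = 58; V ≈ 6.66 × 58^0.626 ≈ 84.60 kt.
Hurricane Dalila: ΔP = 20; V ≈ 6.4 × 20^0.605 ≈ 39.20 kt.
Difference ≈ 84.60 − 39.20 = 45.40 → 45 kt.

45 kt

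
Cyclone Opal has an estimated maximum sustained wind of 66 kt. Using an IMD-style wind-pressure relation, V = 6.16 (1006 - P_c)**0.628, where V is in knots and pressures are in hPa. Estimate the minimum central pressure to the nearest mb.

962 mb

ΔP = (V / 6.16)^(1/0.628) = (66/6.16)^1.592.
66/6.16 = 10.714; 10.714^1.592 ≈ 43.66 mb.
P_c = 1006 − 43.66 = 962.34 ≈ 962 mb.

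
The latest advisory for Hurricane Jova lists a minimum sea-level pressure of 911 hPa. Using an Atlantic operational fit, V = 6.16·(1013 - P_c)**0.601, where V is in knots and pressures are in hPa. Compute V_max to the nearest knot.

ΔP = 1013 − 911 = 102 hPa.
102^0.601 ≈ 16.113.
V ≈ 6.16 × 16.113 ≈ 99.3 kt.

99 kt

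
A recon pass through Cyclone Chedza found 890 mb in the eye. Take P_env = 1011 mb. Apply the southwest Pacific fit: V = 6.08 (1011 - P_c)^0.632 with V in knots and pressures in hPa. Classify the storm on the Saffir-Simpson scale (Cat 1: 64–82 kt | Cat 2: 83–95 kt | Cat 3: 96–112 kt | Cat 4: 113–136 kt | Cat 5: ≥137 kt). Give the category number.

4

ΔP = 1011 − 890 = 121 mb.
V ≈ 6.08 × 121^0.632 = 6.08 × 20.72 ≈ 126 kt.
126 kt falls in the Category 4 band.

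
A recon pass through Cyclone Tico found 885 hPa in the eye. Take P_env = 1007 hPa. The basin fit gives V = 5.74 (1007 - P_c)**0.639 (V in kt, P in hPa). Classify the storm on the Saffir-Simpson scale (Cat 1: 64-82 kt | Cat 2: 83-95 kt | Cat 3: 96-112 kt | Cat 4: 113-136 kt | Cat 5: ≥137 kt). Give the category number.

4

ΔP = 1007 − 885 = 122 hPa.
V ≈ 5.74 × 122^0.639 = 5.74 × 21.54 ≈ 124 kt.
124 kt falls in the Category 4 band.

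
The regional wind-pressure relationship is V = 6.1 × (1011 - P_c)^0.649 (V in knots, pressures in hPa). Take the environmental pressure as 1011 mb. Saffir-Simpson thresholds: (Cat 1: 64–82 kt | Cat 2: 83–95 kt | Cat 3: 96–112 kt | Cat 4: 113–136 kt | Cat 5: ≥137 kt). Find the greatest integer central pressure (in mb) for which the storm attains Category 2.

Category 2 begins at V = 83 kt.
Required ΔP = (83/6.1)^(1/0.649) = 13.607^1.541 ≈ 55.84 mb.
P_c ≤ 1011 − 55.84 = 955.16, so the highest integer P_c is 955 mb.

955 mb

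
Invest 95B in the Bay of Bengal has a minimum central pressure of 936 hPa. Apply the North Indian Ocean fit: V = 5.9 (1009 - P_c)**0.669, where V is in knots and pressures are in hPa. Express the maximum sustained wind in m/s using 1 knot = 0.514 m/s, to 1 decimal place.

ΔP = 1009 − 936 = 73 hPa.
V ≈ 5.9 × 73^0.669 = 5.9 × 17.643 ≈ 104.091 kt.
104.091 × 0.514 ≈ 53.50 m/s → 53.5 m/s.

53.5 m/s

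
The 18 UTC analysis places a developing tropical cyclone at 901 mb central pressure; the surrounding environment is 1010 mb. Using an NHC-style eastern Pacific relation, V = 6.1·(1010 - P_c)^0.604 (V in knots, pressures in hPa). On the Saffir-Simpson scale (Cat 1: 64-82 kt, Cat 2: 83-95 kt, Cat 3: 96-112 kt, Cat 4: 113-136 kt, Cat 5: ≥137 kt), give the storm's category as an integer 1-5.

ΔP = 1010 − 901 = 109 mb.
V ≈ 6.1 × 109^0.604 = 6.1 × 17.01 ≈ 104 kt.
104 kt falls in the Category 3 band.

3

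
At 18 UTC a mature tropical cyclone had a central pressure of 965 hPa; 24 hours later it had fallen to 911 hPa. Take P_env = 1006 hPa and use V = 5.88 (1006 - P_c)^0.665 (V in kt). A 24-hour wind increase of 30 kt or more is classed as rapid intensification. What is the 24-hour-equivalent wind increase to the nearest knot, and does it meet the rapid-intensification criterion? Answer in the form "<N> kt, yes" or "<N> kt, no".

V₁: ΔP = 41, V ≈ 5.88 × 41^0.665 ≈ 69.48 kt.
V₂: ΔP = 95, V ≈ 5.88 × 95^0.665 ≈ 121.50 kt.
ΔV over 24 h = 52.02 kt → 24 h equivalent = 52.02 × 24/24 ≈ 52.02 kt.
52 kt ≥ 30 kt ⇒ rapid intensification.

52 kt, yes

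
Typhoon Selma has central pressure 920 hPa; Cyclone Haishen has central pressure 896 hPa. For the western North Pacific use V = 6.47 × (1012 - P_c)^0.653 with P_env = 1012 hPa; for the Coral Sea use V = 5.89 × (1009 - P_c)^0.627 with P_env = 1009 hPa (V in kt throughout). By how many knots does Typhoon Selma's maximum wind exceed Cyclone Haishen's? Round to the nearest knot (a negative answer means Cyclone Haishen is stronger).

10 kt

Typhoon Selma: ΔP = 92; V ≈ 6.47 × 92^0.653 ≈ 123.95 kt.
Cyclone Haishen: ΔP = 113; V ≈ 5.89 × 113^0.627 ≈ 114.13 kt.
Difference ≈ 123.95 − 114.13 = 9.82 → 10 kt.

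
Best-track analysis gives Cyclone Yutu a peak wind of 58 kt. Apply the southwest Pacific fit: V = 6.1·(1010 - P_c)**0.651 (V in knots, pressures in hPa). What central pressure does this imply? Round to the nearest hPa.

978 hPa

ΔP = (V / 6.1)^(1/0.651) = (58/6.1)^1.536.
58/6.1 = 9.508; 9.508^1.536 ≈ 31.80 hPa.
P_c = 1010 − 31.80 = 978.20 ≈ 978 hPa.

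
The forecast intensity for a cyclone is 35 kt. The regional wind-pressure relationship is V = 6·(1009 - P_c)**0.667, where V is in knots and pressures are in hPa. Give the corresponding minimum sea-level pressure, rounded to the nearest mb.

995 mb

ΔP = (V / 6)^(1/0.667) = (35/6)^1.499.
35/6 = 5.833; 5.833^1.499 ≈ 14.07 mb.
P_c = 1009 − 14.07 = 994.93 ≈ 995 mb.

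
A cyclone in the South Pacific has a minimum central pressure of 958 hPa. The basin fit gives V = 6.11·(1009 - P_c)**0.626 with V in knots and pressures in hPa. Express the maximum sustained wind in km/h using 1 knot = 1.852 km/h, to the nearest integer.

ΔP = 1009 − 958 = 51 hPa.
V ≈ 6.11 × 51^0.626 = 6.11 × 11.720 ≈ 71.611 kt.
71.611 × 1.852 ≈ 132.62 km/h → 133 km/h.

133 km/h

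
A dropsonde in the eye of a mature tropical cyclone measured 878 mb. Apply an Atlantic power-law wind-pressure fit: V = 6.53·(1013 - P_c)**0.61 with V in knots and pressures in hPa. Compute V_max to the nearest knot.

ΔP = 1013 − 878 = 135 mb.
135^0.61 ≈ 19.930.
V ≈ 6.53 × 19.930 ≈ 130.1 kt.

130 kt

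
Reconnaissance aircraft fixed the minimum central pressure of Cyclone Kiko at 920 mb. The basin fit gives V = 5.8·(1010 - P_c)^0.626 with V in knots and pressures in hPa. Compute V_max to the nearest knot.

97 kt

ΔP = 1010 − 920 = 90 mb.
90^0.626 ≈ 16.725.
V ≈ 5.8 × 16.725 ≈ 97.0 kt.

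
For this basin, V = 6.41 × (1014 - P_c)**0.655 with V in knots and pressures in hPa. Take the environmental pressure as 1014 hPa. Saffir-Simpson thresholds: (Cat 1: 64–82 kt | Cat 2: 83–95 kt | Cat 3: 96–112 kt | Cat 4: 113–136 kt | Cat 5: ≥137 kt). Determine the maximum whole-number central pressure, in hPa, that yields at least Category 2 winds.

964 hPa

Category 2 begins at V = 83 kt.
Required ΔP = (83/6.41)^(1/0.655) = 12.949^1.527 ≈ 49.89 hPa.
P_c ≤ 1014 − 49.89 = 964.11, so the highest integer P_c is 964 hPa.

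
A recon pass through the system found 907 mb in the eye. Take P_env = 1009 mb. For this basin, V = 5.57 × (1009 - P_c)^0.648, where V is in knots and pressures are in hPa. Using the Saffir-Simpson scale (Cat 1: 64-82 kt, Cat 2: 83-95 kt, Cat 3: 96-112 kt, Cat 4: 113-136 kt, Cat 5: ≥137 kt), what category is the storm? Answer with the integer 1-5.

3

ΔP = 1009 − 907 = 102 mb.
V ≈ 5.57 × 102^0.648 = 5.57 × 20.03 ≈ 112 kt.
112 kt falls in the Category 3 band.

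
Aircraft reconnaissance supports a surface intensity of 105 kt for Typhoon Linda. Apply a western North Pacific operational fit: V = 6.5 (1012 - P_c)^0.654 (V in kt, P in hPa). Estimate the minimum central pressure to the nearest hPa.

942 hPa

ΔP = (V / 6.5)^(1/0.654) = (105/6.5)^1.529.
105/6.5 = 16.154; 16.154^1.529 ≈ 70.39 hPa.
P_c = 1012 − 70.39 = 941.61 ≈ 942 hPa.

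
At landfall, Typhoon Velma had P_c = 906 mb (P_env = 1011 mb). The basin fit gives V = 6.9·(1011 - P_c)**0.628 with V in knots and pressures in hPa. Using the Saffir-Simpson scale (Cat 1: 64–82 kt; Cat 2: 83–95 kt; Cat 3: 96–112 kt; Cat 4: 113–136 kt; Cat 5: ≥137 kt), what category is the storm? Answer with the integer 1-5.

ΔP = 1011 − 906 = 105 mb.
V ≈ 6.9 × 105^0.628 = 6.9 × 18.59 ≈ 128 kt.
128 kt falls in the Category 4 band.

4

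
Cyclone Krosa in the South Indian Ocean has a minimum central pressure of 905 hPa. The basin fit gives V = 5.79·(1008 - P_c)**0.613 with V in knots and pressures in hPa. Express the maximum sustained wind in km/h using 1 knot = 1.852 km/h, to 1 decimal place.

183.7 km/h

ΔP = 1008 − 905 = 103 hPa.
V ≈ 5.79 × 103^0.613 = 5.79 × 17.134 ≈ 99.208 kt.
99.208 × 1.852 ≈ 183.73 km/h → 183.7 km/h.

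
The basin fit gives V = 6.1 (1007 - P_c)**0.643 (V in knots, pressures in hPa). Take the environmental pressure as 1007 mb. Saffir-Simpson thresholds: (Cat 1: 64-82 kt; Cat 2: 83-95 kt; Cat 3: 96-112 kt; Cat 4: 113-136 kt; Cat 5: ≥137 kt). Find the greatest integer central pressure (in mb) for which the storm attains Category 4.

Category 4 begins at V = 113 kt.
Required ΔP = (113/6.1)^(1/0.643) = 18.525^1.555 ≈ 93.67 mb.
P_c ≤ 1007 − 93.67 = 913.33, so the highest integer P_c is 913 mb.

913 mb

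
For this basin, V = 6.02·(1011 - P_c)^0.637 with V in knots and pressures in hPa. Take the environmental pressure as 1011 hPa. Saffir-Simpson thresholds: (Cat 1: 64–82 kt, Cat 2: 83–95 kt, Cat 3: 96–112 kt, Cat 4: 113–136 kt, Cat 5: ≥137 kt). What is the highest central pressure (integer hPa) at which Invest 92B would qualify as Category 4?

Category 4 begins at V = 113 kt.
Required ΔP = (113/6.02)^(1/0.637) = 18.771^1.570 ≈ 99.81 hPa.
P_c ≤ 1011 − 99.81 = 911.19, so the highest integer P_c is 911 hPa.

911 hPa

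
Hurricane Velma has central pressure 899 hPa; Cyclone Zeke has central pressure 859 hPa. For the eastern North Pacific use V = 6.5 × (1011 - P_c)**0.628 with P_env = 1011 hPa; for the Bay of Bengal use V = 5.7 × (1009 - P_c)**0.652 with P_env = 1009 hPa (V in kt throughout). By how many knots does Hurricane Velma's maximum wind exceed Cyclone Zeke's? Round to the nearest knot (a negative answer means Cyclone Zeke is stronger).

Hurricane Velma: ΔP = 112; V ≈ 6.5 × 112^0.628 ≈ 125.84 kt.
Cyclone Zeke: ΔP = 150; V ≈ 5.7 × 150^0.652 ≈ 149.52 kt.
Difference ≈ 125.84 − 149.52 = -23.68 → -24 kt.

-24 kt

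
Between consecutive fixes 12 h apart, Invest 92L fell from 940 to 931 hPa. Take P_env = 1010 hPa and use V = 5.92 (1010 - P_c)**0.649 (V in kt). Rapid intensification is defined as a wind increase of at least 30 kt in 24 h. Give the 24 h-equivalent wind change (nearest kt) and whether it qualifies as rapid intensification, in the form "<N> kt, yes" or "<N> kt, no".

V₁: ΔP = 70, V ≈ 5.92 × 70^0.649 ≈ 93.28 kt.
V₂: ΔP = 79, V ≈ 5.92 × 79^0.649 ≈ 100.90 kt.
ΔV over 12 h = 7.62 kt → 24 h equivalent = 7.62 × 24/12 ≈ 15.24 kt.
15 kt < 30 kt ⇒ not rapid intensification.

15 kt, no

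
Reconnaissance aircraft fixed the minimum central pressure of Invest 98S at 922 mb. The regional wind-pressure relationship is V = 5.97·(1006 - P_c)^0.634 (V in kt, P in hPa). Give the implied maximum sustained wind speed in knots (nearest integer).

ΔP = 1006 − 922 = 84 mb.
84^0.634 ≈ 16.596.
V ≈ 5.97 × 16.596 ≈ 99.1 kt.

99 kt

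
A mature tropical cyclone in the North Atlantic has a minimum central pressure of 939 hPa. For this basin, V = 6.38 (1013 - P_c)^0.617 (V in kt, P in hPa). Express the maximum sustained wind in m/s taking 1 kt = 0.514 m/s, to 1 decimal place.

46.7 m/s

ΔP = 1013 − 939 = 74 hPa.
V ≈ 6.38 × 74^0.617 = 6.38 × 14.234 ≈ 90.811 kt.
90.811 × 0.514 ≈ 46.68 m/s → 46.7 m/s.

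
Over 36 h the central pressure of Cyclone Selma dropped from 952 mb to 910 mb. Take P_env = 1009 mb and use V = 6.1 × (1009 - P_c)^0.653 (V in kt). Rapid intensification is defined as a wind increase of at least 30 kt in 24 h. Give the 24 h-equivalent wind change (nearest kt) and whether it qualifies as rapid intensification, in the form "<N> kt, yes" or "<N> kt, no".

25 kt, no

V₁: ΔP = 57, V ≈ 6.1 × 57^0.653 ≈ 85.49 kt.
V₂: ΔP = 99, V ≈ 6.1 × 99^0.653 ≈ 122.60 kt.
ΔV over 36 h = 37.11 kt → 24 h equivalent = 37.11 × 24/36 ≈ 24.74 kt.
25 kt < 30 kt ⇒ not rapid intensification.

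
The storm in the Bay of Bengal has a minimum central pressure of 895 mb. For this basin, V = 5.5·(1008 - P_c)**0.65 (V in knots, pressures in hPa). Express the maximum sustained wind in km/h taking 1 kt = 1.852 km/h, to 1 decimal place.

ΔP = 1008 − 895 = 113 mb.
V ≈ 5.5 × 113^0.65 = 5.5 × 21.602 ≈ 118.813 kt.
118.813 × 1.852 ≈ 220.04 km/h → 220.0 km/h.

220.0 km/h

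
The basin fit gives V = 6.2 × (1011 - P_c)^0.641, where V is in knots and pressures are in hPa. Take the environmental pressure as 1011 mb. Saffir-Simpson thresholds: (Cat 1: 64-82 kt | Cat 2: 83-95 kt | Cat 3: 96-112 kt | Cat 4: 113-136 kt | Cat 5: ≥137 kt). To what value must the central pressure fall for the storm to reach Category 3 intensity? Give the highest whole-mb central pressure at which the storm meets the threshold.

939 mb

Category 3 begins at V = 96 kt.
Required ΔP = (96/6.2)^(1/0.641) = 15.484^1.560 ≈ 71.83 mb.
P_c ≤ 1011 − 71.83 = 939.17, so the highest integer P_c is 939 mb.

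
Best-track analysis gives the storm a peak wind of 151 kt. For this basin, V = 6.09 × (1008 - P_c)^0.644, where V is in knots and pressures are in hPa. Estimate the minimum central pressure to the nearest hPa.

862 hPa

ΔP = (V / 6.09)^(1/0.644) = (151/6.09)^1.553.
151/6.09 = 24.795; 24.795^1.553 ≈ 146.27 hPa.
P_c = 1008 − 146.27 = 861.73 ≈ 862 hPa.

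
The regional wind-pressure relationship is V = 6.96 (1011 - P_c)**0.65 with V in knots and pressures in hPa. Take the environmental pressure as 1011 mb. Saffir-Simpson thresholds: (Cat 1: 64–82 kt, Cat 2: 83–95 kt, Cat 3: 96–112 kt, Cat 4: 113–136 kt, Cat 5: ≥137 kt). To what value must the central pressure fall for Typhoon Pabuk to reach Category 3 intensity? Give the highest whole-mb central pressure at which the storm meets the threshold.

Category 3 begins at V = 96 kt.
Required ΔP = (96/6.96)^(1/0.65) = 13.793^1.538 ≈ 56.67 mb.
P_c ≤ 1011 − 56.67 = 954.33, so the highest integer P_c is 954 mb.

954 mb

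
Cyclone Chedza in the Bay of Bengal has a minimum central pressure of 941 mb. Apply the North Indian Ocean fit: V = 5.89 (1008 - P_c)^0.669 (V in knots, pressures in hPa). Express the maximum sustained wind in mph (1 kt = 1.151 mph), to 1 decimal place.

ΔP = 1008 − 941 = 67 mb.
V ≈ 5.89 × 67^0.669 = 5.89 × 16.659 ≈ 98.120 kt.
98.120 × 1.151 ≈ 112.94 mph → 112.9 mph.

112.9 mph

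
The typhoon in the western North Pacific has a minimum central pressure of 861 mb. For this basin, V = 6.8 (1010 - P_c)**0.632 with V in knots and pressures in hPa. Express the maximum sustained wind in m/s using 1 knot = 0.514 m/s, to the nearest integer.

ΔP = 1010 − 861 = 149 mb.
V ≈ 6.8 × 149^0.632 = 6.8 × 23.629 ≈ 160.680 kt.
160.680 × 0.514 ≈ 82.59 m/s → 83 m/s.

83 m/s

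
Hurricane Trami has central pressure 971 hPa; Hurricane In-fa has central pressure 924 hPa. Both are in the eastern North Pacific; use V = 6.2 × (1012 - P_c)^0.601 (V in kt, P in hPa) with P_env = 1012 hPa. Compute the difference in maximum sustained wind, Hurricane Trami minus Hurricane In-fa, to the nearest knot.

Hurricane Trami: ΔP = 41; V ≈ 6.2 × 41^0.601 ≈ 57.77 kt.
Hurricane In-fa: ΔP = 88; V ≈ 6.2 × 88^0.601 ≈ 91.42 kt.
Difference ≈ 57.77 − 91.42 = -33.65 → -34 kt.

-34 kt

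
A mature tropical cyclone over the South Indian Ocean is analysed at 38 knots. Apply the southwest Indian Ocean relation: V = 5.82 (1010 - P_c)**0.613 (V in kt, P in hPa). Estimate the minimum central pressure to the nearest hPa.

ΔP = (V / 5.82)^(1/0.613) = (38/5.82)^1.631.
38/5.82 = 6.529; 6.529^1.631 ≈ 21.35 hPa.
P_c = 1010 − 21.35 = 988.65 ≈ 989 hPa.

989 hPa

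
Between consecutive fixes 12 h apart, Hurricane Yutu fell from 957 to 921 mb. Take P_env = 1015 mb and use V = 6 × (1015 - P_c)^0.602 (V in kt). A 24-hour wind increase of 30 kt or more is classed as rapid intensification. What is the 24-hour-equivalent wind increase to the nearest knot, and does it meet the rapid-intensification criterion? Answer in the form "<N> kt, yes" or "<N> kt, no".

V₁: ΔP = 58, V ≈ 6 × 58^0.602 ≈ 69.14 kt.
V₂: ΔP = 94, V ≈ 6 × 94^0.602 ≈ 92.46 kt.
ΔV over 12 h = 23.32 kt → 24 h equivalent = 23.32 × 24/12 ≈ 46.64 kt.
47 kt ≥ 30 kt ⇒ rapid intensification.

47 kt, yes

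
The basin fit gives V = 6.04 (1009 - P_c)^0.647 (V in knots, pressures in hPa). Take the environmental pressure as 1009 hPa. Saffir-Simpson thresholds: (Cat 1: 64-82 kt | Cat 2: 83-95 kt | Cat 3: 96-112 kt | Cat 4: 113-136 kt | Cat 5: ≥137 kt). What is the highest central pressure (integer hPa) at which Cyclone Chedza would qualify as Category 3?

937 hPa

Category 3 begins at V = 96 kt.
Required ΔP = (96/6.04)^(1/0.647) = 15.894^1.546 ≈ 71.88 hPa.
P_c ≤ 1009 − 71.88 = 937.12, so the highest integer P_c is 937 hPa.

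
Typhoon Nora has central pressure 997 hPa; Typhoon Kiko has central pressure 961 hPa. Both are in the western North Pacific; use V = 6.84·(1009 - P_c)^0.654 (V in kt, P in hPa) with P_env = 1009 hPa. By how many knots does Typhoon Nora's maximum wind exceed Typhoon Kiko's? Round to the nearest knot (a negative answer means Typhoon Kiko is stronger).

-51 kt

Typhoon Nora: ΔP = 12; V ≈ 6.84 × 12^0.654 ≈ 34.74 kt.
Typhoon Kiko: ΔP = 48; V ≈ 6.84 × 48^0.654 ≈ 86.02 kt.
Difference ≈ 34.74 − 86.02 = -51.28 → -51 kt.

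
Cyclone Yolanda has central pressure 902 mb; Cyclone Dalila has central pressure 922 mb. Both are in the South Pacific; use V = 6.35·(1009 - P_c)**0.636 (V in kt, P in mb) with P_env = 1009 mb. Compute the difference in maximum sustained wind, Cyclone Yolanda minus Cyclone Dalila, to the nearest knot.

Cyclone Yolanda: ΔP = 107; V ≈ 6.35 × 107^0.636 ≈ 124.01 kt.
Cyclone Dalila: ΔP = 87; V ≈ 6.35 × 87^0.636 ≈ 108.72 kt.
Difference ≈ 124.01 − 108.72 = 15.29 → 15 kt.

15 kt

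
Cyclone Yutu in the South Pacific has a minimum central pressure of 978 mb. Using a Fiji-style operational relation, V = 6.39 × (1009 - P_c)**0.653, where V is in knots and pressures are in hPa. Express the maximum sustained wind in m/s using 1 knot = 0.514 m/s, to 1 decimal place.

30.9 m/s

ΔP = 1009 − 978 = 31 mb.
V ≈ 6.39 × 31^0.653 = 6.39 × 9.416 ≈ 60.167 kt.
60.167 × 0.514 ≈ 30.93 m/s → 30.9 m/s.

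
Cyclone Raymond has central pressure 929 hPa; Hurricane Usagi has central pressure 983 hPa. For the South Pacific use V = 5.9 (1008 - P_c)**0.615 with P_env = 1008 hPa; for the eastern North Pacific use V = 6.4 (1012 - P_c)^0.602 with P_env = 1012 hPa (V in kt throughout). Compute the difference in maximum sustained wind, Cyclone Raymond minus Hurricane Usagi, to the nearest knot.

Cyclone Raymond: ΔP = 79; V ≈ 5.9 × 79^0.615 ≈ 86.67 kt.
Hurricane Usagi: ΔP = 29; V ≈ 6.4 × 29^0.602 ≈ 48.59 kt.
Difference ≈ 86.67 − 48.59 = 38.08 → 38 kt.

38 kt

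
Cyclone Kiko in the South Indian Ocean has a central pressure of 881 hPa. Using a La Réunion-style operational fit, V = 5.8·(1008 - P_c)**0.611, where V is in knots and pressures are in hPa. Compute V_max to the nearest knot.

112 kt

ΔP = 1008 − 881 = 127 hPa.
127^0.611 ≈ 19.294.
V ≈ 5.8 × 19.294 ≈ 111.9 kt.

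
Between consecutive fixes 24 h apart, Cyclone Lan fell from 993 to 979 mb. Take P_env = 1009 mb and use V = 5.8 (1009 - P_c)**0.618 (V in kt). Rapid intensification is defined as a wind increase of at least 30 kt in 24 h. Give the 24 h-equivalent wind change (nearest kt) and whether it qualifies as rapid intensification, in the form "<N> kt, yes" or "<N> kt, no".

15 kt, no

V₁: ΔP = 16, V ≈ 5.8 × 16^0.618 ≈ 32.18 kt.
V₂: ΔP = 30, V ≈ 5.8 × 30^0.618 ≈ 47.46 kt.
ΔV over 24 h = 15.28 kt → 24 h equivalent = 15.28 × 24/24 ≈ 15.28 kt.
15 kt < 30 kt ⇒ not rapid intensification.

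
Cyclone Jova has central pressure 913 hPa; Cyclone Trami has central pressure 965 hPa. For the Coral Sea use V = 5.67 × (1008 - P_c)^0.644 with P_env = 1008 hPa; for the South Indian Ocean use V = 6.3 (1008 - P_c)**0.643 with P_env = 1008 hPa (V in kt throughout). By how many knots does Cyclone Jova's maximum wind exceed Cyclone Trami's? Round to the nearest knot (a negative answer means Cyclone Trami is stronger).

36 kt

Cyclone Jova: ΔP = 95; V ≈ 5.67 × 95^0.644 ≈ 106.47 kt.
Cyclone Trami: ΔP = 43; V ≈ 6.3 × 43^0.643 ≈ 70.74 kt.
Difference ≈ 106.47 − 70.74 = 35.73 → 36 kt.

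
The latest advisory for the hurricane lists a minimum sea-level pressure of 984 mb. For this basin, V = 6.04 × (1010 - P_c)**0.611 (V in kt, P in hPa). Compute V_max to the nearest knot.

ΔP = 1010 − 984 = 26 mb.
26^0.611 ≈ 7.321.
V ≈ 6.04 × 7.321 ≈ 44.2 kt.

44 kt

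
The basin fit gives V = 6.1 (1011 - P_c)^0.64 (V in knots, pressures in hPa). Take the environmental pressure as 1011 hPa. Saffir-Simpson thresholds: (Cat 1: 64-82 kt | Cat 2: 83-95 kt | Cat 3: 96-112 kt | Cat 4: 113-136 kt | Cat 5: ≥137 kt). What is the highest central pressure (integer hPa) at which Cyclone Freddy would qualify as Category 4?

915 hPa

Category 4 begins at V = 113 kt.
Required ΔP = (113/6.1)^(1/0.64) = 18.525^1.562 ≈ 95.69 hPa.
P_c ≤ 1011 − 95.69 = 915.31, so the highest integer P_c is 915 hPa.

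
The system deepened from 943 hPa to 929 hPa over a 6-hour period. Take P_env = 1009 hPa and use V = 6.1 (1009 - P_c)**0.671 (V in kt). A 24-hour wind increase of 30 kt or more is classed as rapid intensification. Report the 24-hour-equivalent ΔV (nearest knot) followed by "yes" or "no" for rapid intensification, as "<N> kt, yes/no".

V₁: ΔP = 66, V ≈ 6.1 × 66^0.671 ≈ 101.45 kt.
V₂: ΔP = 80, V ≈ 6.1 × 80^0.671 ≈ 115.43 kt.
ΔV over 6 h = 13.98 kt → 24 h equivalent = 13.98 × 24/6 ≈ 55.92 kt.
56 kt ≥ 30 kt ⇒ rapid intensification.

56 kt, yes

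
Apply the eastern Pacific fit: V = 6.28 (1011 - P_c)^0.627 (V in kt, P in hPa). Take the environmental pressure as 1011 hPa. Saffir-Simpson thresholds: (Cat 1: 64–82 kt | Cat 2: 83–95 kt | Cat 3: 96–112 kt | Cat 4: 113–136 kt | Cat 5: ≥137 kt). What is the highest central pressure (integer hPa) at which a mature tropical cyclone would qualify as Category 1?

Category 1 begins at V = 64 kt.
Required ΔP = (64/6.28)^(1/0.627) = 10.191^1.595 ≈ 40.55 hPa.
P_c ≤ 1011 − 40.55 = 970.45, so the highest integer P_c is 970 hPa.

970 hPa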